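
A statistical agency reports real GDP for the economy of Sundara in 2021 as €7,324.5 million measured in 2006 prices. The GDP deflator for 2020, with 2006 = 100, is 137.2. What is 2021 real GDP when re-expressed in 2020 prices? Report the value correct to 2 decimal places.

€10,049.21 million

Real GDP in 2020 prices = Real GDP in 2006 prices × (P_2020/P_2006) = 7324.5 × 1.372 = 10049.21.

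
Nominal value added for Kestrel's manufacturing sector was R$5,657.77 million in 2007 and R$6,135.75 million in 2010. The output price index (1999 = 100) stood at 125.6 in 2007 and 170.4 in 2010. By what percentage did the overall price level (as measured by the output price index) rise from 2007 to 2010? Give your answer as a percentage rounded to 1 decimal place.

35.7%

Price-level change = 170.4 / 125.6 − 1 = 0.3567.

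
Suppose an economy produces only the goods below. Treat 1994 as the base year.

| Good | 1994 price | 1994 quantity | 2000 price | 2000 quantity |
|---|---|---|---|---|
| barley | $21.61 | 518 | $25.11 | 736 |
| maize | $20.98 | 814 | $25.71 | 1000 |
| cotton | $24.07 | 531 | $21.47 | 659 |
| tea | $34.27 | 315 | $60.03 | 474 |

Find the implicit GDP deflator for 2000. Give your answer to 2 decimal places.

125.80

Nominal GDP 2000 = 25.11·736 + 25.71·1000 + 21.47·659 + 60.03·474 = 86793.91.
Real GDP 2000 (at 1994 prices) = 21.61·736 + 20.98·1000 + 24.07·659 + 34.27·474 = 68991.07.
Deflator = Nominal/Real × 100 = 86793.91/68991.07 × 100 = 125.805.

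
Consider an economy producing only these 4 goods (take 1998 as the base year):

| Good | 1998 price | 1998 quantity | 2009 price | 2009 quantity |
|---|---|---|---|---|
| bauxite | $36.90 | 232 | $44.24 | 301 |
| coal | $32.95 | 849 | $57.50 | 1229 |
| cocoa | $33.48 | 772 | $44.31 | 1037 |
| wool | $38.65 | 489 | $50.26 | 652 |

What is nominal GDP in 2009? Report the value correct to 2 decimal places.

$162702.73

Nominal GDP 2009 = Σ (p_2009 × q_2009) = 44.24·301 + 57.50·1229 + 44.31·1037 + 50.26·652 = 162702.73.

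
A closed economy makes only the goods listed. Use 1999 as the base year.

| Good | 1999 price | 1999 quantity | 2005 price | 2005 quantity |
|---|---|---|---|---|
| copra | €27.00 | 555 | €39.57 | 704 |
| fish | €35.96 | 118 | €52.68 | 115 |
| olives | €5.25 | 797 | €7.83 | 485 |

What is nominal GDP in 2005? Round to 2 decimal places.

€37713.03

Nominal GDP 2005 = Σ (p_2005 × q_2005) = 39.57·704 + 52.68·115 + 7.83·485 = 37713.03.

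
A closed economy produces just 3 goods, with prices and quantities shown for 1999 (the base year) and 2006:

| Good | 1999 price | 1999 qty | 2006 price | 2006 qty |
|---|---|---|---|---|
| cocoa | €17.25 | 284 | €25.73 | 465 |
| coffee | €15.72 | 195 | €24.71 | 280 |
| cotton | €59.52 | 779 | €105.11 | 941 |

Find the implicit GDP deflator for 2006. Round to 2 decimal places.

Nominal GDP 2006 = 25.73·465 + 24.71·280 + 105.11·941 = 117791.76.
Real GDP 2006 (at 1999 prices) = 17.25·465 + 15.72·280 + 59.52·941 = 68431.17.
Deflator = Nominal/Real × 100 = 117791.76/68431.17 × 100 = 172.132.

172.13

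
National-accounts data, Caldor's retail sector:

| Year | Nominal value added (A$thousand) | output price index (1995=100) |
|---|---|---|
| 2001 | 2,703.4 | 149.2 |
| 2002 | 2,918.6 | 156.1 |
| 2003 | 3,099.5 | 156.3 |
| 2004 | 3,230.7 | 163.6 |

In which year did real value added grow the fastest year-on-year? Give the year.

2002: real = 2918.6/1.561 = 1869.70; growth vs 2001 (1811.93) = 3.19%.
2003: real = 3099.5/1.563 = 1983.05; growth vs 2002 (1869.70) = 6.06%.
2004: real = 3230.7/1.636 = 1974.76; growth vs 2003 (1983.05) = -0.42%.

2003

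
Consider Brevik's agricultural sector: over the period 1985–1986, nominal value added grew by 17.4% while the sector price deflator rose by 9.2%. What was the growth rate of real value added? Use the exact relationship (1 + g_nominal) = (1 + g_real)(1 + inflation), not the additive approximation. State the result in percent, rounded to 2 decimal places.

(1 + g_nom) = (1 + g_real)(1 + π), so g_real = 1.1740 / 1.0920 − 1 = 0.07509.

7.51%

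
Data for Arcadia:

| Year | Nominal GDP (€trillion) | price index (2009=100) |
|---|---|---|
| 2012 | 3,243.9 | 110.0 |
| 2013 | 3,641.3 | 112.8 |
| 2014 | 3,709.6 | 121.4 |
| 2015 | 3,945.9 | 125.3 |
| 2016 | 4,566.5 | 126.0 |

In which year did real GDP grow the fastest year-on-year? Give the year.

2013: real = 3641.3/1.128 = 3228.10; growth vs 2012 (2949.00) = 9.46%.
2014: real = 3709.6/1.214 = 3055.68; growth vs 2013 (3228.10) = -5.34%.
2015: real = 3945.9/1.253 = 3149.16; growth vs 2014 (3055.68) = 3.06%.
2016: real = 4566.5/1.260 = 3624.21; growth vs 2015 (3149.16) = 15.08%.

2016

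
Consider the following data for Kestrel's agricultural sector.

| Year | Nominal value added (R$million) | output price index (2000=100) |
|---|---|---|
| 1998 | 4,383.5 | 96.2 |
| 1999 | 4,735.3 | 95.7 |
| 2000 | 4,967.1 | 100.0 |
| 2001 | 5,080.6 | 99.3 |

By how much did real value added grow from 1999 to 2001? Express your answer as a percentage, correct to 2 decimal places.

Real value added 1999 = 4735.3/0.957 = 4948.07.
Real value added 2001 = 5080.6/0.993 = 5116.41.
Change = 5116.41/4948.07 − 1 = 0.0340.

3.40%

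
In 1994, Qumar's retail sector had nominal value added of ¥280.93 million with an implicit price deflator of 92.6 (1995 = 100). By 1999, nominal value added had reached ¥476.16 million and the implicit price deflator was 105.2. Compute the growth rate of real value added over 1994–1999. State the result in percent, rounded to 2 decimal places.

Real value added 1994 = 280.93 / 0.926 = 303.38.
Real value added 1999 = 476.16 / 1.052 = 452.62.
Real growth = 452.62 / 303.38 − 1 = 0.4919.

49.19%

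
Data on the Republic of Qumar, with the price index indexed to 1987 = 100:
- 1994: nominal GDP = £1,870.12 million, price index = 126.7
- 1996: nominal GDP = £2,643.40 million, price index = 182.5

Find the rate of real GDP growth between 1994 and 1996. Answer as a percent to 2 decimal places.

-1.87%

Deflate each year: 1994 → 1870.12/1.267 = 1476.02; 1996 → 2643.40/1.825 = 1448.44.
So real GDP changed by 1448.44/1476.02 − 1 = -0.0187, i.e. -1.87%.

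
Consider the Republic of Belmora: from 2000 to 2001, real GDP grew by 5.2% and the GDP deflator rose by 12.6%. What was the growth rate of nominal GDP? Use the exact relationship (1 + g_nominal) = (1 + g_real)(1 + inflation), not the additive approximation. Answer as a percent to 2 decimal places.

18.46%

(1 + g_nom) = (1 + g_real)(1 + π) = 1.0520 × 1.1260 = 1.18455.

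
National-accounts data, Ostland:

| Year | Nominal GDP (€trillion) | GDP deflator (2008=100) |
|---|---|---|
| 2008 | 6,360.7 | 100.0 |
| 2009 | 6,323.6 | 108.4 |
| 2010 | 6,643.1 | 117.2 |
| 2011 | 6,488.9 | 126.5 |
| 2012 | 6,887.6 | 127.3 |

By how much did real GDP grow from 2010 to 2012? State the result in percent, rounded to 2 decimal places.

Real GDP 2010 = 6643.1/1.172 = 5668.17.
Real GDP 2012 = 6887.6/1.273 = 5410.53.
Change = 5410.53/5668.17 − 1 = -0.0455.

-4.55%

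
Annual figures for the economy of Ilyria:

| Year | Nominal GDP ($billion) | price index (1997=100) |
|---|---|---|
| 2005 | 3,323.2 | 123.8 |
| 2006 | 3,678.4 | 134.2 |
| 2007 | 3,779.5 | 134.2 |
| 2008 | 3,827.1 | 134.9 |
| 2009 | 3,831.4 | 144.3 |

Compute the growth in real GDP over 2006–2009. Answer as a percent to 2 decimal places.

-3.13%

Real GDP 2006 = 3678.4/1.342 = 2740.98.
Real GDP 2009 = 3831.4/1.443 = 2655.16.
Change = 2655.16/2740.98 − 1 = -0.0313.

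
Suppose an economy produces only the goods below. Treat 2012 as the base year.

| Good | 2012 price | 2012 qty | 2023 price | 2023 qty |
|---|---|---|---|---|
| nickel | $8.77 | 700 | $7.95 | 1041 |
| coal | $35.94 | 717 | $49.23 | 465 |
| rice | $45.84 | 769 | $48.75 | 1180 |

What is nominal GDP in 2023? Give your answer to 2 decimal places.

Nominal GDP 2023 = Σ (p_2023 × q_2023) = 7.95·1041 + 49.23·465 + 48.75·1180 = 88692.90.

$88692.90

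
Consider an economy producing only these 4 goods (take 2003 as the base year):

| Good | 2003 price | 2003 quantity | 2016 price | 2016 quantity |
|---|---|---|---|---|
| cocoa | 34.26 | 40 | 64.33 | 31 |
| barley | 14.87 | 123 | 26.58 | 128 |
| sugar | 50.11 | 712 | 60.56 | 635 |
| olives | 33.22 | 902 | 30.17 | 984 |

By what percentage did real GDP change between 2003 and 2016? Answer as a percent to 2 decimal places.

-1.99%

Real GDP 2003 = Nominal GDP 2003 = 34.26·40 + 14.87·123 + 50.11·712 + 33.22·902 = 68842.17.
Real GDP 2016 (at 2003 prices) = 34.26·31 + 14.87·128 + 50.11·635 + 33.22·984 = 67473.75.
Real growth = 67473.75/68842.17 − 1 = -0.0199.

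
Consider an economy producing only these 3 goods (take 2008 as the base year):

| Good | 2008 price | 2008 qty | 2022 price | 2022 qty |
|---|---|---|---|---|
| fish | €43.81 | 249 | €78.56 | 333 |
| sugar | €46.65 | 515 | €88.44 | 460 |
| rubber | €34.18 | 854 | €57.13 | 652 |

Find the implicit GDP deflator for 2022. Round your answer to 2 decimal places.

178.44

Nominal GDP 2022 = 78.56·333 + 88.44·460 + 57.13·652 = 104091.64.
Real GDP 2022 (at 2008 prices) = 43.81·333 + 46.65·460 + 34.18·652 = 58333.09.
Deflator = Nominal/Real × 100 = 104091.64/58333.09 × 100 = 178.444.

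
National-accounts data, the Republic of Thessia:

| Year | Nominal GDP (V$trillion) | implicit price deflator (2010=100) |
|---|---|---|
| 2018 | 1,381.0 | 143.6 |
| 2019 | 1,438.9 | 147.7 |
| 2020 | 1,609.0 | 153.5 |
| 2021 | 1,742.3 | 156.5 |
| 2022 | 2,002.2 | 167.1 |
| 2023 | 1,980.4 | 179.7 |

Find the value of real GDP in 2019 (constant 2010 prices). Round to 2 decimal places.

Real GDP 2019 = 1438.9 / 1.477 = 974.20.

V$974.20 trillion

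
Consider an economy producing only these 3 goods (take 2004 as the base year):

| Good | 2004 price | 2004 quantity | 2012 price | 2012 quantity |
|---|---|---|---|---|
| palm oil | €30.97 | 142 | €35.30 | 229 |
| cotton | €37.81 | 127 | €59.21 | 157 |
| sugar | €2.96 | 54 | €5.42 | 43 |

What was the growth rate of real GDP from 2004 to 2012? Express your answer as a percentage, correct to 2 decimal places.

Real GDP 2004 = Nominal GDP 2004 = 30.97·142 + 37.81·127 + 2.96·54 = 9359.45.
Real GDP 2012 (at 2004 prices) = 30.97·229 + 37.81·157 + 2.96·43 = 13155.58.
Real growth = 13155.58/9359.45 − 1 = 0.4056.

40.56%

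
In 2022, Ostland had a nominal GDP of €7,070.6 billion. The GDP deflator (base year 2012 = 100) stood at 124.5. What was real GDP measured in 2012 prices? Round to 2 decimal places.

Real GDP = Nominal / (GDP deflator/100) = 7070.6 / 1.245 = 5679.20.

€5,679.20 billion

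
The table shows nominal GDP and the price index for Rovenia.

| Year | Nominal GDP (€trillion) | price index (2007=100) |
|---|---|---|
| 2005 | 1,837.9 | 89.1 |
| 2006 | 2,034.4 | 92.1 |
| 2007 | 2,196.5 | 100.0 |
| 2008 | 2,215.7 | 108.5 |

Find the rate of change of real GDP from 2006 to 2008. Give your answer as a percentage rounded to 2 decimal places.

Real GDP 2006 = 2034.4/0.921 = 2208.90.
Real GDP 2008 = 2215.7/1.085 = 2042.12.
Change = 2042.12/2208.90 − 1 = -0.0755.

-7.55%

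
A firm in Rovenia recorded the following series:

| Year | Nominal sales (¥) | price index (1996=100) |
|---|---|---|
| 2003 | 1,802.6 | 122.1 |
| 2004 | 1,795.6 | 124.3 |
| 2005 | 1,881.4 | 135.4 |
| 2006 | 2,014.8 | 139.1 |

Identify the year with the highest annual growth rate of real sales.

2006

2004: real = 1795.6/1.243 = 1444.57; growth vs 2003 (1476.33) = -2.15%.
2005: real = 1881.4/1.354 = 1389.51; growth vs 2004 (1444.57) = -3.81%.
2006: real = 2014.8/1.391 = 1448.45; growth vs 2005 (1389.51) = 4.24%.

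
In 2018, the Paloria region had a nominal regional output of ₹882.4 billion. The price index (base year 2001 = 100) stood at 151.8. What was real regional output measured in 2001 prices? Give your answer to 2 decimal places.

₹581.29 billion

Real regional output = Nominal / (price index/100) = 882.4 / 1.518 = 581.29.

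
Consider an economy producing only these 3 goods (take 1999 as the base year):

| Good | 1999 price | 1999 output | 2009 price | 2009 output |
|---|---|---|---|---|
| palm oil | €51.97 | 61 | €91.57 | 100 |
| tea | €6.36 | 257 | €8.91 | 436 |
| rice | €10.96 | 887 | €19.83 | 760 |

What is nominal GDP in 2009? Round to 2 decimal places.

Nominal GDP 2009 = Σ (p_2009 × q_2009) = 91.57·100 + 8.91·436 + 19.83·760 = 28112.56.

€28112.56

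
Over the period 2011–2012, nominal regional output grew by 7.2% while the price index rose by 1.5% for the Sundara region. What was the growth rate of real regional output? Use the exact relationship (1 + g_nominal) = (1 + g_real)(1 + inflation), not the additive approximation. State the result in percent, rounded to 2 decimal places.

(1 + g_nom) = (1 + g_real)(1 + π), so g_real = 1.0720 / 1.0150 − 1 = 0.05616.

5.62%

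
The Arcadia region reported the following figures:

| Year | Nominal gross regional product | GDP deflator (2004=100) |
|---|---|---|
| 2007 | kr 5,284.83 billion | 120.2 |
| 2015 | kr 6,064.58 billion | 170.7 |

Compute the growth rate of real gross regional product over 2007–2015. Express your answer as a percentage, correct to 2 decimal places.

Real gross regional product 2007 = 5284.83 / 1.202 = 4396.70.
Real gross regional product 2015 = 6064.58 / 1.707 = 3552.77.
Real growth = 3552.77 / 4396.70 − 1 = -0.1919.

-19.19%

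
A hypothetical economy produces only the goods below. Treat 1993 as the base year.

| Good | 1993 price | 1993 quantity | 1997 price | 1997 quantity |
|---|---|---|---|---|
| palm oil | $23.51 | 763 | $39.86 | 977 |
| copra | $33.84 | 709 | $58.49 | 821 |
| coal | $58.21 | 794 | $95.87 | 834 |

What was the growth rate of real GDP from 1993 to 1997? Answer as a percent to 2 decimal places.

Real GDP 1993 = Nominal GDP 1993 = 23.51·763 + 33.84·709 + 58.21·794 = 88149.43.
Real GDP 1997 (at 1993 prices) = 23.51·977 + 33.84·821 + 58.21·834 = 99299.05.
Real growth = 99299.05/88149.43 − 1 = 0.1265.

12.65%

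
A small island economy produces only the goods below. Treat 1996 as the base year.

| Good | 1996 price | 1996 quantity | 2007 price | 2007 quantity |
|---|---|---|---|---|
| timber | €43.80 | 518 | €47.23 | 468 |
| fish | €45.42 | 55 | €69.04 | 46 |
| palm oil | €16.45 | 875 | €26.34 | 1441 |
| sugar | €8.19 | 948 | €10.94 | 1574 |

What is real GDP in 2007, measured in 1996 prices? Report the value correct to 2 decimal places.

€59183.23

Real GDP 2007 = Σ (p_1996 × q_2007) = 43.80·468 + 45.42·46 + 16.45·1441 + 8.19·1574 = 59183.23.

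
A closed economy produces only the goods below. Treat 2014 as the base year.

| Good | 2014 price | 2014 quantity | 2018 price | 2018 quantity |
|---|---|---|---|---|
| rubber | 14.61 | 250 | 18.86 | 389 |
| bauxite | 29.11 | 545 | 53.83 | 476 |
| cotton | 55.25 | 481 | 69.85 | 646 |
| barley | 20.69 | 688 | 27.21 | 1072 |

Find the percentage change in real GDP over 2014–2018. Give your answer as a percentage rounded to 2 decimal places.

28.32%

Real GDP 2014 = Nominal GDP 2014 = 14.61·250 + 29.11·545 + 55.25·481 + 20.69·688 = 60327.42.
Real GDP 2018 (at 2014 prices) = 14.61·389 + 29.11·476 + 55.25·646 + 20.69·1072 = 77410.83.
Real growth = 77410.83/60327.42 − 1 = 0.2832.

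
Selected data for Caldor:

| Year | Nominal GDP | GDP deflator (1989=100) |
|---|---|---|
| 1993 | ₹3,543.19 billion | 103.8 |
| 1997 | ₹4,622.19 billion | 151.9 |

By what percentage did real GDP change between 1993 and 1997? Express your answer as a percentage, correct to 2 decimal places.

Deflate each year: 1993 → 3543.19/1.038 = 3413.48; 1997 → 4622.19/1.519 = 3042.92.
So real GDP changed by 3042.92/3413.48 − 1 = -0.1086, i.e. -10.86%.

-10.86%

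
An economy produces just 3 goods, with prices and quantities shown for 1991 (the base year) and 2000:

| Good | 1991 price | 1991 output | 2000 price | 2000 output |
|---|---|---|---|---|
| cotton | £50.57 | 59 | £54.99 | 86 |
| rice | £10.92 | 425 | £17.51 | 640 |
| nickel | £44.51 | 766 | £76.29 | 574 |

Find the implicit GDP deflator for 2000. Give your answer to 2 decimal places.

Nominal GDP 2000 = 54.99·86 + 17.51·640 + 76.29·574 = 59726.00.
Real GDP 2000 (at 1991 prices) = 50.57·86 + 10.92·640 + 44.51·574 = 36886.56.
Deflator = Nominal/Real × 100 = 59726.00/36886.56 × 100 = 161.918.

161.92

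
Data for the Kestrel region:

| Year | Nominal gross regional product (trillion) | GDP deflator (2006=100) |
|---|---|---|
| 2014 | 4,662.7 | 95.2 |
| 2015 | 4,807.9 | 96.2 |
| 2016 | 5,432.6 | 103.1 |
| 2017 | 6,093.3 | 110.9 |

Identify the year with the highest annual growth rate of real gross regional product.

2015: real = 4807.9/0.962 = 4997.82; growth vs 2014 (4897.79) = 2.04%.
2016: real = 5432.6/1.031 = 5269.25; growth vs 2015 (4997.82) = 5.43%.
2017: real = 6093.3/1.109 = 5494.41; growth vs 2016 (5269.25) = 4.27%.

2016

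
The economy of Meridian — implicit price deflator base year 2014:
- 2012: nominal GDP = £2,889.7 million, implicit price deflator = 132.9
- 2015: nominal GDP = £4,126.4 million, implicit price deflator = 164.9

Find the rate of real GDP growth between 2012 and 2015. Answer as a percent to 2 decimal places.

15.09%

Real GDP 2012 = 2889.7 / 1.329 = 2174.34.
Real GDP 2015 = 4126.4 / 1.649 = 2502.37.
Real growth = 2502.37 / 2174.34 − 1 = 0.1509.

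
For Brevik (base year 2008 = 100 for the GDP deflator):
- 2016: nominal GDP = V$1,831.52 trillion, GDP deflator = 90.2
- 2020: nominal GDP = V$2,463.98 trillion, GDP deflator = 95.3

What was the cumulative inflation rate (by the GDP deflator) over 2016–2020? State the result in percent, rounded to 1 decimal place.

Price-level change = 95.3 / 90.2 − 1 = 0.0565.

5.7%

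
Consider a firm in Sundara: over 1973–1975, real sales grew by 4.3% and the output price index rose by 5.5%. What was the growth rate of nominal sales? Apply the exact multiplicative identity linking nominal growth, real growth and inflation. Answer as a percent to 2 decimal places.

10.04%

(1 + g_nom) = (1 + g_real)(1 + π) = 1.0430 × 1.0550 = 1.10037.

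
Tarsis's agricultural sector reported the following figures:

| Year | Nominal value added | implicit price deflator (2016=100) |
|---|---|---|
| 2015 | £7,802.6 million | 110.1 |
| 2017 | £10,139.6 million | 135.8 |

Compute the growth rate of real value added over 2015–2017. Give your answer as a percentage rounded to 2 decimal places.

5.36%

Deflate each year: 2015 → 7802.6/1.101 = 7086.83; 2017 → 10139.6/1.358 = 7466.57.
So real value added changed by 7466.57/7086.83 − 1 = 0.0536, i.e. 5.36%.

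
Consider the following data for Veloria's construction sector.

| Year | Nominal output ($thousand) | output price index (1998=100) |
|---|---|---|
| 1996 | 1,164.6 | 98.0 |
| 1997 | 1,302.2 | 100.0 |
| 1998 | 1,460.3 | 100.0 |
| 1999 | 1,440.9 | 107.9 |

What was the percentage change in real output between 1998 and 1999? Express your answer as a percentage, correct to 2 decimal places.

-8.55%

Real output 1998 = 1460.3/1.000 = 1460.30.
Real output 1999 = 1440.9/1.079 = 1335.40.
Change = 1335.40/1460.30 − 1 = -0.0855.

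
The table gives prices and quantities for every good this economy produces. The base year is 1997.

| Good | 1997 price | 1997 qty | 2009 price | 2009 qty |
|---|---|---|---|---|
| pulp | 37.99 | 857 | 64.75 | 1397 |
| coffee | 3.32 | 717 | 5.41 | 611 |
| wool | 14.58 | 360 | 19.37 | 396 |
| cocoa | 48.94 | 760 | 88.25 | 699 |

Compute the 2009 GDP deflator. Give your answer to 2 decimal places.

Nominal GDP 2009 = 64.75·1397 + 5.41·611 + 19.37·396 + 88.25·699 = 163118.53.
Real GDP 2009 (at 1997 prices) = 37.99·1397 + 3.32·611 + 14.58·396 + 48.94·699 = 95083.29.
Deflator = Nominal/Real × 100 = 163118.53/95083.29 × 100 = 171.553.

171.55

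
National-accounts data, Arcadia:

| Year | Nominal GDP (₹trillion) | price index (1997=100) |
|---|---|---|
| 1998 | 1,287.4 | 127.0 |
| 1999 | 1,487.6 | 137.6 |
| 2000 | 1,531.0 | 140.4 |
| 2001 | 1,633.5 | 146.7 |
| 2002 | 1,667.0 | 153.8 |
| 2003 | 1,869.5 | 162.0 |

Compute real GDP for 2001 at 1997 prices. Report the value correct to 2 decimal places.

Real GDP 2001 = 1633.5 / 1.467 = 1113.50.

₹1,113.50 trillion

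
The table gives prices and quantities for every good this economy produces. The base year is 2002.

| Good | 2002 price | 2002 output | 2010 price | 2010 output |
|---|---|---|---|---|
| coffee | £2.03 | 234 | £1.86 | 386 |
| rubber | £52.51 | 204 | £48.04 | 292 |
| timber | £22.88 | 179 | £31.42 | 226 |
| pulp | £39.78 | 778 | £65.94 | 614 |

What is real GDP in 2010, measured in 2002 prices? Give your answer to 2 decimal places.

£45712.30

Real GDP 2010 = Σ (p_2002 × q_2010) = 2.03·386 + 52.51·292 + 22.88·226 + 39.78·614 = 45712.30.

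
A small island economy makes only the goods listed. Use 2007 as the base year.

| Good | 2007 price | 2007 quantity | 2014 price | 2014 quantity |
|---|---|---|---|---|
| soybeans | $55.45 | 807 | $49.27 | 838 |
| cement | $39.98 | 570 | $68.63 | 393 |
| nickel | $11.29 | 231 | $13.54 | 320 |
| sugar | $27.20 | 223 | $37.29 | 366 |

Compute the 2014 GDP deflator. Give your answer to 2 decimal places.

Nominal GDP 2014 = 49.27·838 + 68.63·393 + 13.54·320 + 37.29·366 = 86240.79.
Real GDP 2014 (at 2007 prices) = 55.45·838 + 39.98·393 + 11.29·320 + 27.20·366 = 75747.24.
Deflator = Nominal/Real × 100 = 86240.79/75747.24 × 100 = 113.853.

113.85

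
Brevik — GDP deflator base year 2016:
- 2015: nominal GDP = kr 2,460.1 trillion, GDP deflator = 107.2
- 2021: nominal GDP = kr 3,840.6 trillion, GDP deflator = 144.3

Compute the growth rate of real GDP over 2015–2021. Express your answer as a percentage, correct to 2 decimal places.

Deflate each year: 2015 → 2460.1/1.072 = 2294.87; 2021 → 3840.6/1.443 = 2661.54.
So real GDP changed by 2661.54/2294.87 − 1 = 0.1598, i.e. 15.98%.

15.98%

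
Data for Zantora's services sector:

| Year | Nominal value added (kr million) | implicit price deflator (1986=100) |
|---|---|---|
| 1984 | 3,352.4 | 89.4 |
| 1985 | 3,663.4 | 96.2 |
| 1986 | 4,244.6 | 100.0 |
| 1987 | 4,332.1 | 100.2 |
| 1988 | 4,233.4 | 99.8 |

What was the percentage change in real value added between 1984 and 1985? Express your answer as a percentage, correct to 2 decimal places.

Real value added 1984 = 3352.4/0.894 = 3749.89.
Real value added 1985 = 3663.4/0.962 = 3808.11.
Change = 3808.11/3749.89 − 1 = 0.0155.

1.55%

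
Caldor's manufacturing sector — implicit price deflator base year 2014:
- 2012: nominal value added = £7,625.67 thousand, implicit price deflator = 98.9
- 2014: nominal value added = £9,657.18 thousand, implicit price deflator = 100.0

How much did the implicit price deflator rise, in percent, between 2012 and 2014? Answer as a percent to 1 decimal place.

Price-level change = 100.0 / 98.9 − 1 = 0.0111.

1.1%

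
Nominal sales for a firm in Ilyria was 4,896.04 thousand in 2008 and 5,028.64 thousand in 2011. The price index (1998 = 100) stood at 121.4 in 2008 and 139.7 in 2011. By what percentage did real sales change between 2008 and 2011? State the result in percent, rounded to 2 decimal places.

-10.75%

Deflate each year: 2008 → 4896.04/1.214 = 4032.98; 2011 → 5028.64/1.397 = 3599.60.
So real sales changed by 3599.60/4032.98 − 1 = -0.1075, i.e. -10.75%.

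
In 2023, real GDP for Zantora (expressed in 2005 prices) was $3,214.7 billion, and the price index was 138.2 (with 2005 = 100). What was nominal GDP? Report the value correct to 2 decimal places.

Nominal GDP = Real × (price index/100) = 3214.7 × 1.382 = 4442.72.

$4,442.72 billion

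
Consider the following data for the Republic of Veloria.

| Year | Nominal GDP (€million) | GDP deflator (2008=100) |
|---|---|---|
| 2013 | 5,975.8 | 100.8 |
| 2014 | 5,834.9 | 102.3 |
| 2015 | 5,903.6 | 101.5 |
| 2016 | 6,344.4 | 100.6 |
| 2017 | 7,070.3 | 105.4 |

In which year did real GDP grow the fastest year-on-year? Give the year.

2014: real = 5834.9/1.023 = 5703.71; growth vs 2013 (5928.37) = -3.79%.
2015: real = 5903.6/1.015 = 5816.35; growth vs 2014 (5703.71) = 1.97%.
2016: real = 6344.4/1.006 = 6306.56; growth vs 2015 (5816.35) = 8.43%.
2017: real = 7070.3/1.054 = 6708.06; growth vs 2016 (6306.56) = 6.37%.

2016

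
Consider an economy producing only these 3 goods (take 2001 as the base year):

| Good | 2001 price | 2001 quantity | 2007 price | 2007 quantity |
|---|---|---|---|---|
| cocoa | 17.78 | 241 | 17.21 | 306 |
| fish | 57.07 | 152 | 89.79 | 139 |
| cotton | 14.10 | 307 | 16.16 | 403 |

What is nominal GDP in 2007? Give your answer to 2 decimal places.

24259.55

Nominal GDP 2007 = Σ (p_2007 × q_2007) = 17.21·306 + 89.79·139 + 16.16·403 = 24259.55.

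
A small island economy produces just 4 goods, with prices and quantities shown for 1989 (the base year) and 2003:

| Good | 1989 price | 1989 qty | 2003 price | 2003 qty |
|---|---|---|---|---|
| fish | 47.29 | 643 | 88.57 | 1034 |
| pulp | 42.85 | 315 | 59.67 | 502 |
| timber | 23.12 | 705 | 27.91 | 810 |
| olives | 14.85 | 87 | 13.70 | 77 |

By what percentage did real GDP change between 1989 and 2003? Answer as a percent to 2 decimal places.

46.80%

Real GDP 1989 = Nominal GDP 1989 = 47.29·643 + 42.85·315 + 23.12·705 + 14.85·87 = 61496.77.
Real GDP 2003 (at 1989 prices) = 47.29·1034 + 42.85·502 + 23.12·810 + 14.85·77 = 90279.21.
Real growth = 90279.21/61496.77 − 1 = 0.4680.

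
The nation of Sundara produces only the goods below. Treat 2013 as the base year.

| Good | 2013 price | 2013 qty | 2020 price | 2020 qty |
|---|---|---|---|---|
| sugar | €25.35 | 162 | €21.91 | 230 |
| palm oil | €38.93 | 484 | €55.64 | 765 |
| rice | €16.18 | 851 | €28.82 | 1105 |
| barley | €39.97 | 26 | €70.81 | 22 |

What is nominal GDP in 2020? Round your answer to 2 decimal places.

€81007.82

Nominal GDP 2020 = Σ (p_2020 × q_2020) = 21.91·230 + 55.64·765 + 28.82·1105 + 70.81·22 = 81007.82.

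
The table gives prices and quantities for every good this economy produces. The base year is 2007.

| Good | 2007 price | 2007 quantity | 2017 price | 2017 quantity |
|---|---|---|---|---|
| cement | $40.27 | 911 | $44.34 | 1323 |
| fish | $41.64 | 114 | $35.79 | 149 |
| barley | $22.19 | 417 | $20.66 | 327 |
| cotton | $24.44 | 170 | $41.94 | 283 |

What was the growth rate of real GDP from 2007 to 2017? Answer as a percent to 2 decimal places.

Real GDP 2007 = Nominal GDP 2007 = 40.27·911 + 41.64·114 + 22.19·417 + 24.44·170 = 54840.96.
Real GDP 2017 (at 2007 prices) = 40.27·1323 + 41.64·149 + 22.19·327 + 24.44·283 = 73654.22.
Real growth = 73654.22/54840.96 − 1 = 0.3431.

34.31%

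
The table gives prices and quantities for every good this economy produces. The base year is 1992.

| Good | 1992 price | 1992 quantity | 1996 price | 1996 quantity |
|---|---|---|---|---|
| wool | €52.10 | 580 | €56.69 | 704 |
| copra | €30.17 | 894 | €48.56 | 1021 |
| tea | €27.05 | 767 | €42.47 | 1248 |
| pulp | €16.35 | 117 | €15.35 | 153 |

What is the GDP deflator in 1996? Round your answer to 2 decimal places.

Nominal GDP 1996 = 56.69·704 + 48.56·1021 + 42.47·1248 + 15.35·153 = 144840.63.
Real GDP 1996 (at 1992 prices) = 52.10·704 + 30.17·1021 + 27.05·1248 + 16.35·153 = 103741.92.
Deflator = Nominal/Real × 100 = 144840.63/103741.92 × 100 = 139.616.

139.62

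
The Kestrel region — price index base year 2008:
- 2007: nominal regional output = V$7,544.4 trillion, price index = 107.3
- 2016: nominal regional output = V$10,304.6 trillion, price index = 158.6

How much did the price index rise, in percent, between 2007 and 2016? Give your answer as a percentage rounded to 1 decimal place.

47.8%

Price-level change = 158.6 / 107.3 − 1 = 0.4781.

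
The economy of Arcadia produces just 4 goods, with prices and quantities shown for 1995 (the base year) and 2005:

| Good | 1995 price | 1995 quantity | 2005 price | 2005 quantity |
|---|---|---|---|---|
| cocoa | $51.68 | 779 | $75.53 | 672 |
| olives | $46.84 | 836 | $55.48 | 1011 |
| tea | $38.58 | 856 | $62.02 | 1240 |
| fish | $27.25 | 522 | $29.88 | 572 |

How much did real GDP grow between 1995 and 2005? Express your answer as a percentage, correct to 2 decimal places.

Real GDP 1995 = Nominal GDP 1995 = 51.68·779 + 46.84·836 + 38.58·856 + 27.25·522 = 126665.94.
Real GDP 2005 (at 1995 prices) = 51.68·672 + 46.84·1011 + 38.58·1240 + 27.25·572 = 145510.40.
Real growth = 145510.40/126665.94 − 1 = 0.1488.

14.88%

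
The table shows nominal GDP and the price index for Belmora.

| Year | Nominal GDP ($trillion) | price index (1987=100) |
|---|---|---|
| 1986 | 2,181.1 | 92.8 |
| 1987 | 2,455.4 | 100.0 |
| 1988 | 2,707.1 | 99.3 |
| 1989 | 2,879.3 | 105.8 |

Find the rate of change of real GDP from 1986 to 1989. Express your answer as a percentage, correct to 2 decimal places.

Real GDP 1986 = 2181.1/0.928 = 2350.32.
Real GDP 1989 = 2879.3/1.058 = 2721.46.
Change = 2721.46/2350.32 − 1 = 0.1579.

15.79%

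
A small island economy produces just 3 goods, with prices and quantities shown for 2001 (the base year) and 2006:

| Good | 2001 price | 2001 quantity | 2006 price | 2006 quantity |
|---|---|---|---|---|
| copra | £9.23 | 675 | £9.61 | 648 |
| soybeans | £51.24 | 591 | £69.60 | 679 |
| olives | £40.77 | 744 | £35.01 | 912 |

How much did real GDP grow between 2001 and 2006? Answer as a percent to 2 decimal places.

16.62%

Real GDP 2001 = Nominal GDP 2001 = 9.23·675 + 51.24·591 + 40.77·744 = 66845.97.
Real GDP 2006 (at 2001 prices) = 9.23·648 + 51.24·679 + 40.77·912 = 77955.24.
Real growth = 77955.24/66845.97 − 1 = 0.1662.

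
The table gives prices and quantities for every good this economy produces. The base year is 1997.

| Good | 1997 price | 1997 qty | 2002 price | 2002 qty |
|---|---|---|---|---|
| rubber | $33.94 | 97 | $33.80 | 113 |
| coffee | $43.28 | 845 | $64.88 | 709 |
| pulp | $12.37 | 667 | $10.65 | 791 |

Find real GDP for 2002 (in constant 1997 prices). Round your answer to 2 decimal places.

$44305.41

Real GDP 2002 = Σ (p_1997 × q_2002) = 33.94·113 + 43.28·709 + 12.37·791 = 44305.41.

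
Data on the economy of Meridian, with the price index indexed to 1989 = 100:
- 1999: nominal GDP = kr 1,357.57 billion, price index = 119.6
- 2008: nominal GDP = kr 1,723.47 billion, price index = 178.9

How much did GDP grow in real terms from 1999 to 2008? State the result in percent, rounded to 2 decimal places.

-15.13%

Deflate each year: 1999 → 1357.57/1.196 = 1135.09; 2008 → 1723.47/1.789 = 963.37.
So real GDP changed by 963.37/1135.09 − 1 = -0.1513, i.e. -15.13%.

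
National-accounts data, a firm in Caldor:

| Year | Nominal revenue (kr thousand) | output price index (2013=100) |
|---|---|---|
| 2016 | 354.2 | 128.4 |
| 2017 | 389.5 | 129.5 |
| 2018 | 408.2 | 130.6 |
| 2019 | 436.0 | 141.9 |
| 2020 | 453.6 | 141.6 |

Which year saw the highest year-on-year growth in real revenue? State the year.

2017

2017: real = 389.5/1.295 = 300.77; growth vs 2016 (275.86) = 9.03%.
2018: real = 408.2/1.306 = 312.56; growth vs 2017 (300.77) = 3.92%.
2019: real = 436.0/1.419 = 307.26; growth vs 2018 (312.56) = -1.70%.
2020: real = 453.6/1.416 = 320.34; growth vs 2019 (307.26) = 4.26%.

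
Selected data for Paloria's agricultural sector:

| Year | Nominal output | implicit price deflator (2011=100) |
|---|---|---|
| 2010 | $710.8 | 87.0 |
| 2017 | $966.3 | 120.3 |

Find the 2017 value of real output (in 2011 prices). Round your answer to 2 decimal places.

Real output = Nominal / (implicit price deflator/100) = 966.3 / 1.203 = 803.24.

$803.24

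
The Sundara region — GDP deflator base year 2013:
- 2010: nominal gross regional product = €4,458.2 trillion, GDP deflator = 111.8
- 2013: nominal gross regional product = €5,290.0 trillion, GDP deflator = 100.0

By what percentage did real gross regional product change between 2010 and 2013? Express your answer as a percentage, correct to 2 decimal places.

32.66%

Real gross regional product 2010 = 4458.2 / 1.118 = 3987.66.
Real gross regional product 2013 = 5290.0 / 1.000 = 5290.00.
Real growth = 5290.00 / 3987.66 − 1 = 0.3266.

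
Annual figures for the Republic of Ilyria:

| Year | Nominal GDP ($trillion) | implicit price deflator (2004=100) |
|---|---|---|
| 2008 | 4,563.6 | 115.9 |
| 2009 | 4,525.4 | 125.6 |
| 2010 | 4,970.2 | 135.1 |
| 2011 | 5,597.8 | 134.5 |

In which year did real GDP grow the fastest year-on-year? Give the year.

2011

2009: real = 4525.4/1.256 = 3603.03; growth vs 2008 (3937.53) = -8.50%.
2010: real = 4970.2/1.351 = 3678.90; growth vs 2009 (3603.03) = 2.11%.
2011: real = 5597.8/1.345 = 4161.93; growth vs 2010 (3678.90) = 13.13%.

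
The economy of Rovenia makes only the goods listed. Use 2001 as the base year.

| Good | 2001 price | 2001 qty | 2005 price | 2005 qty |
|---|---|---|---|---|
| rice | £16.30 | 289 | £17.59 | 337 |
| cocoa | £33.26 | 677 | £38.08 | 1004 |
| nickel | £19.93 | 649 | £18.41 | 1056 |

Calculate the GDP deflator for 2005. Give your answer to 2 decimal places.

106.12

Nominal GDP 2005 = 17.59·337 + 38.08·1004 + 18.41·1056 = 63601.11.
Real GDP 2005 (at 2001 prices) = 16.30·337 + 33.26·1004 + 19.93·1056 = 59932.22.
Deflator = Nominal/Real × 100 = 63601.11/59932.22 × 100 = 106.122.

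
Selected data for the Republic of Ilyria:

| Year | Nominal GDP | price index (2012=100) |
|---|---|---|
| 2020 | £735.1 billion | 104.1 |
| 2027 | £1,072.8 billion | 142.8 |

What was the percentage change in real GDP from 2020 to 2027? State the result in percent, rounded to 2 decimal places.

Deflate each year: 2020 → 735.1/1.041 = 706.15; 2027 → 1072.8/1.428 = 751.26.
So real GDP changed by 751.26/706.15 − 1 = 0.0639, i.e. 6.39%.

6.39%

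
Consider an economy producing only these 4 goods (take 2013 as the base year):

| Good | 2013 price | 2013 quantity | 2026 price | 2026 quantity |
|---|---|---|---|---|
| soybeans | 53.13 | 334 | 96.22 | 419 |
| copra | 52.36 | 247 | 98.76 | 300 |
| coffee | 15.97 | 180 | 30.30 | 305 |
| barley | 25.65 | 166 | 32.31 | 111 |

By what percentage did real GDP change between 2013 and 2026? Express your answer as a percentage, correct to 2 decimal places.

Real GDP 2013 = Nominal GDP 2013 = 53.13·334 + 52.36·247 + 15.97·180 + 25.65·166 = 37810.84.
Real GDP 2026 (at 2013 prices) = 53.13·419 + 52.36·300 + 15.97·305 + 25.65·111 = 45687.47.
Real growth = 45687.47/37810.84 − 1 = 0.2083.

20.83%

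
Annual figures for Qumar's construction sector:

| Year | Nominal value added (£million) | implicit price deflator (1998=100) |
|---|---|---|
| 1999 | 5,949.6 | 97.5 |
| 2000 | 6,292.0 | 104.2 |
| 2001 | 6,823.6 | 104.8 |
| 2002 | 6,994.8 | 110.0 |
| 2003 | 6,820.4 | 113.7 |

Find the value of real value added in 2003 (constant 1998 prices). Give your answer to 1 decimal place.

Real value added 2003 = 6820.4 / 1.137 = 5998.59.

£5,998.6 million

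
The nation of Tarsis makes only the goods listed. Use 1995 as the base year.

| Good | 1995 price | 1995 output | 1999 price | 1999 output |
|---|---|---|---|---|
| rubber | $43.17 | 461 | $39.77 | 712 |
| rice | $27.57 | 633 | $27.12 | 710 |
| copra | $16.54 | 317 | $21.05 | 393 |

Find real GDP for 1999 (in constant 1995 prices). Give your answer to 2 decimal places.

Real GDP 1999 = Σ (p_1995 × q_1999) = 43.17·712 + 27.57·710 + 16.54·393 = 56811.96.

$56811.96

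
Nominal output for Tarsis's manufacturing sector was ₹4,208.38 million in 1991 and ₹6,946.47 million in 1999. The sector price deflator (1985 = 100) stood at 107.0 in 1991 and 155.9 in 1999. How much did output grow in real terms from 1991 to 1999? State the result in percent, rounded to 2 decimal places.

13.29%

Deflate each year: 1991 → 4208.38/1.070 = 3933.07; 1999 → 6946.47/1.559 = 4455.72.
So real output changed by 4455.72/3933.07 − 1 = 0.1329, i.e. 13.29%.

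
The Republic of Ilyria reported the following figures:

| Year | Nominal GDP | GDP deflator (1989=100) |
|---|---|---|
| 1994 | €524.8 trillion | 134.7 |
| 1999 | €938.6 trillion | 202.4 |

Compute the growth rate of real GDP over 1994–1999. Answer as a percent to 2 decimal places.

Deflate each year: 1994 → 524.8/1.347 = 389.61; 1999 → 938.6/2.024 = 463.74.
So real GDP changed by 463.74/389.61 − 1 = 0.1903, i.e. 19.03%.

19.03%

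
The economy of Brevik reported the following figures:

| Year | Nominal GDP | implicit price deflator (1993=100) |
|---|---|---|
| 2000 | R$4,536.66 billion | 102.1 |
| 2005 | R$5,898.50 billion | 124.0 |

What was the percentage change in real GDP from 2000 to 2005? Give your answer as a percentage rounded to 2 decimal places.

7.06%

Real GDP 2000 = 4536.66 / 1.021 = 4443.35.
Real GDP 2005 = 5898.50 / 1.240 = 4756.85.
Real growth = 4756.85 / 4443.35 − 1 = 0.0706.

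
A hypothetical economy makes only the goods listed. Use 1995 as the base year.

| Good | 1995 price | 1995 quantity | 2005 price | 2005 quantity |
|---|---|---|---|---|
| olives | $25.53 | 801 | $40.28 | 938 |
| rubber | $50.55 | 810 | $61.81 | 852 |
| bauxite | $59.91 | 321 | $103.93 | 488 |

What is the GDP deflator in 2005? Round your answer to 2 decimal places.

146.66

Nominal GDP 2005 = 40.28·938 + 61.81·852 + 103.93·488 = 141162.60.
Real GDP 2005 (at 1995 prices) = 25.53·938 + 50.55·852 + 59.91·488 = 96251.82.
Deflator = Nominal/Real × 100 = 141162.60/96251.82 × 100 = 146.660.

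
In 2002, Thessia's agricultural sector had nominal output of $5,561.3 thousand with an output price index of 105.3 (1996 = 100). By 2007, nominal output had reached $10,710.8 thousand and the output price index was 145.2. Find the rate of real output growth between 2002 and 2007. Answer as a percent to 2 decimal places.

39.67%

Deflate each year: 2002 → 5561.3/1.053 = 5281.39; 2007 → 10710.8/1.452 = 7376.58.
So real output changed by 7376.58/5281.39 − 1 = 0.3967, i.e. 39.67%.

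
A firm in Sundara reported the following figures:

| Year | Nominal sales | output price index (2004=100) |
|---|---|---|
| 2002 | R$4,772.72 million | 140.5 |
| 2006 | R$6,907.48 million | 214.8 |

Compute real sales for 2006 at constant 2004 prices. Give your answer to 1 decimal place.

Real sales = Nominal / (output price index/100) = 6907.48 / 2.148 = 3215.77.

R$3,215.8 million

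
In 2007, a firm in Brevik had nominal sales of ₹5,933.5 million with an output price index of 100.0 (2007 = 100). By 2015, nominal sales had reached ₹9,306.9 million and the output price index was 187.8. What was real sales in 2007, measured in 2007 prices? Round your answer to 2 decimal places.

Real sales = Nominal / (output price index/100) = 5933.5 / 1.000 = 5933.50.

₹5,933.50 million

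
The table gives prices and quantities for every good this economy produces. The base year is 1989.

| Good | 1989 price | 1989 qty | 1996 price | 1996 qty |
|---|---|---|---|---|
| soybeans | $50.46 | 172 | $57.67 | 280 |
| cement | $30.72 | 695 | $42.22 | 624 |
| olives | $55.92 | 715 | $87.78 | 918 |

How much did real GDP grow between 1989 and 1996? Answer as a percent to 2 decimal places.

20.88%

Real GDP 1989 = Nominal GDP 1989 = 50.46·172 + 30.72·695 + 55.92·715 = 70012.32.
Real GDP 1996 (at 1989 prices) = 50.46·280 + 30.72·624 + 55.92·918 = 84632.64.
Real growth = 84632.64/70012.32 − 1 = 0.2088.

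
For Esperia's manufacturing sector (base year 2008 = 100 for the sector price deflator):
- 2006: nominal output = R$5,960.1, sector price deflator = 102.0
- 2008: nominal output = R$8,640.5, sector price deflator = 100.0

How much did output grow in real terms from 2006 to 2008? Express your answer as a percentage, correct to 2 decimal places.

47.87%

Deflate each year: 2006 → 5960.1/1.020 = 5843.24; 2008 → 8640.5/1.000 = 8640.50.
So real output changed by 8640.50/5843.24 − 1 = 0.4787, i.e. 47.87%.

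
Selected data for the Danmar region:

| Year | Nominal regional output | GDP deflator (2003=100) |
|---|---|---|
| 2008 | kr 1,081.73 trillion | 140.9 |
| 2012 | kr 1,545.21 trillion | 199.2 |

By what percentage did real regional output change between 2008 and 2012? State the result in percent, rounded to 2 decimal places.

1.04%

Deflate each year: 2008 → 1081.73/1.409 = 767.73; 2012 → 1545.21/1.992 = 775.71.
So real regional output changed by 775.71/767.73 − 1 = 0.0104, i.e. 1.04%.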